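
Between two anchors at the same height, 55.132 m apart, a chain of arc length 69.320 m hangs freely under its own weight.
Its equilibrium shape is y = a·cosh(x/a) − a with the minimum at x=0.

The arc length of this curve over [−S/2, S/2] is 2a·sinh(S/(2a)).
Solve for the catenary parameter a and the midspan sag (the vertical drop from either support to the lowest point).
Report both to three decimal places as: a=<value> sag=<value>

seed: a₀ = √(S³/(24(L−S))) = √(55.132³/(24·14.188)) = 22.183977
iter 1: u=1.242609  f(a)=+1.137e+00  f'(a)=-1.488e+00  a ← 22.183977 − (+1.137e+00/-1.488e+00) = 22.947847
iter 2: u=1.201246  f(a)=+6.134e-02  f'(a)=-1.331e+00  a ← 22.947847 − (+6.134e-02/-1.331e+00) = 22.993927
iter 3: u=1.198838  f(a)=+2.012e-04  f'(a)=-1.322e+00  a ← 22.993927 − (+2.012e-04/-1.322e+00) = 22.994079
iter 4: u=1.198830  f(a)=+2.182e-09  f'(a)=-1.322e+00  a ← 22.994079 − (+2.182e-09/-1.322e+00) = 22.994079
iter 5: u=1.198830  f(a)=+1.421e-14  f'(a)=-1.322e+00  a ← 22.994079 − (+1.421e-14/-1.322e+00) = 22.994079
converged: |Δa| < 1e-12 after 5 iterations
sag = a·(cosh(S/(2a)) − 1) = 22.994079·(cosh(1.198830) − 1) = 18.599710
T_max/T_min = cosh(S/(2a)) = 1.808891

a=22.994 sag=18.600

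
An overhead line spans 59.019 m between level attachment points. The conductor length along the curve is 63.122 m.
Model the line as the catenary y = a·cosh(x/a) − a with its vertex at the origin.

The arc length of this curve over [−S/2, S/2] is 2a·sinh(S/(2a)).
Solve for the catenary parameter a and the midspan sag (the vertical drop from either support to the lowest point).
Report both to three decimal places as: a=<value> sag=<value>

a=46.160 sag=9.758

seed: a₀ = √(S³/(24(L−S))) = √(59.019³/(24·4.103)) = 45.691077
iter 1: u=0.645848  f(a)=+8.643e-02  f'(a)=-1.872e-01  a ← 45.691077 − (+8.643e-02/-1.872e-01) = 46.152756
iter 2: u=0.639388  f(a)=+1.327e-03  f'(a)=-1.815e-01  a ← 46.152756 − (+1.327e-03/-1.815e-01) = 46.160070
iter 3: u=0.639286  f(a)=+3.240e-07  f'(a)=-1.814e-01  a ← 46.160070 − (+3.240e-07/-1.814e-01) = 46.160072
iter 4: u=0.639286  f(a)=+1.421e-14  f'(a)=-1.814e-01  a ← 46.160072 − (+1.421e-14/-1.814e-01) = 46.160072
converged: |Δa| < 1e-12 after 4 iterations
sag = a·(cosh(S/(2a)) − 1) = 46.160072·(cosh(0.639286) − 1) = 9.758163
T_max/T_min = cosh(S/(2a)) = 1.211398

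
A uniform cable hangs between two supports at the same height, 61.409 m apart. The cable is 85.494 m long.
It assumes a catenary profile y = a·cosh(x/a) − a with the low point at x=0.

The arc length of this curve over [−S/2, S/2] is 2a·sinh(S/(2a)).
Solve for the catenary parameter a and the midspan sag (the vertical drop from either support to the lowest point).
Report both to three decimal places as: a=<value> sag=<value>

seed: a₀ = √(S³/(24(L−S))) = √(61.409³/(24·24.085)) = 20.015622
iter 1: u=1.534027  f(a)=+2.998e+00  f'(a)=-3.023e+00  a ← 20.015622 − (+2.998e+00/-3.023e+00) = 21.007446
iter 2: u=1.461601  f(a)=+2.372e-01  f'(a)=-2.562e+00  a ← 21.007446 − (+2.372e-01/-2.562e+00) = 21.100063
iter 3: u=1.455185  f(a)=+1.768e-03  f'(a)=-2.524e+00  a ← 21.100063 − (+1.768e-03/-2.524e+00) = 21.100763
iter 4: u=1.455137  f(a)=+9.978e-08  f'(a)=-2.523e+00  a ← 21.100763 − (+9.978e-08/-2.523e+00) = 21.100763
iter 5: u=1.455137  f(a)=+1.421e-14  f'(a)=-2.523e+00  a ← 21.100763 − (+1.421e-14/-2.523e+00) = 21.100763
converged: |Δa| < 1e-12 after 5 iterations
sag = a·(cosh(S/(2a)) − 1) = 21.100763·(cosh(1.455137) − 1) = 26.570488
T_max/T_min = cosh(S/(2a)) = 2.259219

a=21.101 sag=26.570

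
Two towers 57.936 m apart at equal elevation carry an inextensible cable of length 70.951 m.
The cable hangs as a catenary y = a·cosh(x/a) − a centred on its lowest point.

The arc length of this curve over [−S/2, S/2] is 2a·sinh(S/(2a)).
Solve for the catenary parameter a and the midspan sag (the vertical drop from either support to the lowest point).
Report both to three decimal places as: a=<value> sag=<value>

seed: a₀ = √(S³/(24(L−S))) = √(57.936³/(24·13.015)) = 24.951408
iter 1: u=1.160977  f(a)=+9.058e-01  f'(a)=-1.191e+00  a ← 24.951408 − (+9.058e-01/-1.191e+00) = 25.712090
iter 2: u=1.126630  f(a)=+4.307e-02  f'(a)=-1.080e+00  a ← 25.712090 − (+4.307e-02/-1.080e+00) = 25.751974
iter 3: u=1.124885  f(a)=+1.082e-04  f'(a)=-1.075e+00  a ← 25.751974 − (+1.082e-04/-1.075e+00) = 25.752074
iter 4: u=1.124880  f(a)=+6.858e-10  f'(a)=-1.075e+00  a ← 25.752074 − (+6.858e-10/-1.075e+00) = 25.752074
iter 5: u=1.124880  f(a)=-1.421e-14  f'(a)=-1.075e+00  a ← 25.752074 − (-1.421e-14/-1.075e+00) = 25.752074
converged: |Δa| < 1e-12 after 5 iterations
sag = a·(cosh(S/(2a)) − 1) = 25.752074·(cosh(1.124880) − 1) = 18.084901
T_max/T_min = cosh(S/(2a)) = 1.702270

a=25.752 sag=18.085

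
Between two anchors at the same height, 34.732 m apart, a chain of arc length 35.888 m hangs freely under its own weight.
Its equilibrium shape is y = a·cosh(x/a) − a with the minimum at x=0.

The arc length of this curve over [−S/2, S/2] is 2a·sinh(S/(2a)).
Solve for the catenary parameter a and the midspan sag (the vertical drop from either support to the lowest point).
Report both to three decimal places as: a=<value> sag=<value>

seed: a₀ = √(S³/(24(L−S))) = √(34.732³/(24·1.156)) = 38.860658
iter 1: u=0.446879  f(a)=+1.160e-02  f'(a)=-6.069e-02  a ← 38.860658 − (+1.160e-02/-6.069e-02) = 39.051752
iter 2: u=0.444692  f(a)=+8.610e-05  f'(a)=-5.979e-02  a ← 39.051752 − (+8.610e-05/-5.979e-02) = 39.053192
iter 3: u=0.444676  f(a)=+4.825e-09  f'(a)=-5.979e-02  a ← 39.053192 − (+4.825e-09/-5.979e-02) = 39.053192
iter 4: u=0.444676  f(a)=-7.105e-15  f'(a)=-5.979e-02  a ← 39.053192 − (-7.105e-15/-5.979e-02) = 39.053192
converged: |Δa| < 1e-12 after 4 iterations
sag = a·(cosh(S/(2a)) − 1) = 39.053192·(cosh(0.444676) − 1) = 3.925162
T_max/T_min = cosh(S/(2a)) = 1.100508

a=39.053 sag=3.925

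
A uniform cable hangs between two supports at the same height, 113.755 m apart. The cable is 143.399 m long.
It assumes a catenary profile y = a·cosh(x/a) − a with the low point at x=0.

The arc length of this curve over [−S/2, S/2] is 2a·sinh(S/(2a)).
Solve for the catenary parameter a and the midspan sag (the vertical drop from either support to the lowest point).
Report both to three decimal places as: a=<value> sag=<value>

seed: a₀ = √(S³/(24(L−S))) = √(113.755³/(24·29.644)) = 45.486416
iter 1: u=1.250428  f(a)=+2.406e+00  f'(a)=-1.519e+00  a ← 45.486416 − (+2.406e+00/-1.519e+00) = 47.070222
iter 2: u=1.208354  f(a)=+1.314e-01  f'(a)=-1.357e+00  a ← 47.070222 − (+1.314e-01/-1.357e+00) = 47.167011
iter 3: u=1.205875  f(a)=+4.417e-04  f'(a)=-1.348e+00  a ← 47.167011 − (+4.417e-04/-1.348e+00) = 47.167338
iter 4: u=1.205866  f(a)=+5.031e-09  f'(a)=-1.348e+00  a ← 47.167338 − (+5.031e-09/-1.348e+00) = 47.167338
iter 5: u=1.205866  f(a)=+0.000e+00  f'(a)=-1.348e+00  a ← 47.167338 − (+0.000e+00/-1.348e+00) = 47.167338
converged: |Δa| < 1e-12 after 5 iterations
sag = a·(cosh(S/(2a)) − 1) = 47.167338·(cosh(1.205866) − 1) = 38.655596
T_max/T_min = cosh(S/(2a)) = 1.819542

a=47.167 sag=38.656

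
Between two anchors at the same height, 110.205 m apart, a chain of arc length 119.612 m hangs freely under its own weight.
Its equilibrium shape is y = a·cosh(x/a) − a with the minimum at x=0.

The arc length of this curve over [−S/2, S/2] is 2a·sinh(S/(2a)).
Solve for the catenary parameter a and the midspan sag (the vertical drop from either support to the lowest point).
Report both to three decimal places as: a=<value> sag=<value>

a=77.963 sag=20.297

seed: a₀ = √(S³/(24(L−S))) = √(110.205³/(24·9.407)) = 76.996459
iter 1: u=0.715650  f(a)=+2.439e-01  f'(a)=-2.571e-01  a ← 76.996459 − (+2.439e-01/-2.571e-01) = 77.944945
iter 2: u=0.706941  f(a)=+4.579e-03  f'(a)=-2.475e-01  a ← 77.944945 − (+4.579e-03/-2.475e-01) = 77.963445
iter 3: u=0.706774  f(a)=+1.683e-06  f'(a)=-2.473e-01  a ← 77.963445 − (+1.683e-06/-2.473e-01) = 77.963452
iter 4: u=0.706773  f(a)=+2.558e-13  f'(a)=-2.473e-01  a ← 77.963452 − (+2.558e-13/-2.473e-01) = 77.963452
converged: |Δa| < 1e-12 after 4 iterations
sag = a·(cosh(S/(2a)) − 1) = 77.963452·(cosh(0.706773) − 1) = 20.296700
T_max/T_min = cosh(S/(2a)) = 1.260336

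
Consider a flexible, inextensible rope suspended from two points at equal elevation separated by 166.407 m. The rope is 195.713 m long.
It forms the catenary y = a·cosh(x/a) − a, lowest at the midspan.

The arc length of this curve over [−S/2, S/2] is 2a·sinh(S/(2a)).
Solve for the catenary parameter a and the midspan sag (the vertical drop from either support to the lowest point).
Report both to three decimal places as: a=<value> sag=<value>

a=82.999 sag=45.316

seed: a₀ = √(S³/(24(L−S))) = √(166.407³/(24·29.306)) = 80.941918
iter 1: u=1.027941  f(a)=+1.588e+00  f'(a)=-8.036e-01  a ← 80.941918 − (+1.588e+00/-8.036e-01) = 82.917888
iter 2: u=1.003445  f(a)=+6.000e-02  f'(a)=-7.439e-01  a ← 82.917888 − (+6.000e-02/-7.439e-01) = 82.998551
iter 3: u=1.002469  f(a)=+9.315e-05  f'(a)=-7.416e-01  a ← 82.998551 − (+9.315e-05/-7.416e-01) = 82.998677
iter 4: u=1.002468  f(a)=+2.252e-10  f'(a)=-7.416e-01  a ← 82.998677 − (+2.252e-10/-7.416e-01) = 82.998677
iter 5: u=1.002468  f(a)=+0.000e+00  f'(a)=-7.416e-01  a ← 82.998677 − (+0.000e+00/-7.416e-01) = 82.998677
converged: |Δa| < 1e-12 after 5 iterations
sag = a·(cosh(S/(2a)) − 1) = 82.998677·(cosh(1.002468) − 1) = 45.316073
T_max/T_min = cosh(S/(2a)) = 1.545985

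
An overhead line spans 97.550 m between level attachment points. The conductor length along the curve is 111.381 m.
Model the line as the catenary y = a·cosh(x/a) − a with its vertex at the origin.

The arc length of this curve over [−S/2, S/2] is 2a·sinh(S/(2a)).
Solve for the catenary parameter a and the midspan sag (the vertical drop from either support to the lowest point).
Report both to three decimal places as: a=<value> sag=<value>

seed: a₀ = √(S³/(24(L−S))) = √(97.550³/(24·13.831)) = 52.882076
iter 1: u=0.922335  f(a)=+6.004e-01  f'(a)=-5.690e-01  a ← 52.882076 − (+6.004e-01/-5.690e-01) = 53.937264
iter 2: u=0.904291  f(a)=+1.844e-02  f'(a)=-5.345e-01  a ← 53.937264 − (+1.844e-02/-5.345e-01) = 53.971764
iter 3: u=0.903713  f(a)=+1.862e-05  f'(a)=-5.334e-01  a ← 53.971764 − (+1.862e-05/-5.334e-01) = 53.971799
iter 4: u=0.903713  f(a)=+1.904e-11  f'(a)=-5.334e-01  a ← 53.971799 − (+1.904e-11/-5.334e-01) = 53.971799
converged: |Δa| < 1e-12 after 4 iterations
sag = a·(cosh(S/(2a)) − 1) = 53.971799·(cosh(0.903713) − 1) = 23.580679
T_max/T_min = cosh(S/(2a)) = 1.436907

a=53.972 sag=23.581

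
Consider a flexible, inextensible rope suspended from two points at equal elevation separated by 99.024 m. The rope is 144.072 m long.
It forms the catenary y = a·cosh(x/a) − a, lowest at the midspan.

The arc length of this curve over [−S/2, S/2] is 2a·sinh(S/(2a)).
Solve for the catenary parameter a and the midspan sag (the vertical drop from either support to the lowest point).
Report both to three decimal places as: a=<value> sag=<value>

seed: a₀ = √(S³/(24(L−S))) = √(99.024³/(24·45.048)) = 29.968660
iter 1: u=1.652126  f(a)=+6.563e+00  f'(a)=-3.911e+00  a ← 29.968660 − (+6.563e+00/-3.911e+00) = 31.646720
iter 2: u=1.564522  f(a)=+5.916e-01  f'(a)=-3.235e+00  a ← 31.646720 − (+5.916e-01/-3.235e+00) = 31.829583
iter 3: u=1.555534  f(a)=+5.858e-03  f'(a)=-3.171e+00  a ← 31.829583 − (+5.858e-03/-3.171e+00) = 31.831431
iter 4: u=1.555444  f(a)=+5.871e-07  f'(a)=-3.171e+00  a ← 31.831431 − (+5.871e-07/-3.171e+00) = 31.831431
iter 5: u=1.555444  f(a)=+2.842e-14  f'(a)=-3.171e+00  a ← 31.831431 − (+2.842e-14/-3.171e+00) = 31.831431
converged: |Δa| < 1e-12 after 5 iterations
sag = a·(cosh(S/(2a)) − 1) = 31.831431·(cosh(1.555444) − 1) = 46.924047
T_max/T_min = cosh(S/(2a)) = 2.474142

a=31.831 sag=46.924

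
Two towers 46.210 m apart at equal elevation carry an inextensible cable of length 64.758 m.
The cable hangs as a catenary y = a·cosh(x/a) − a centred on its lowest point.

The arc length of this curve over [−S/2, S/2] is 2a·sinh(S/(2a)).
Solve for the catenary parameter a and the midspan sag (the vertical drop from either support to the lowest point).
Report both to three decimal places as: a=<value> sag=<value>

seed: a₀ = √(S³/(24(L−S))) = √(46.210³/(24·18.548)) = 14.888460
iter 1: u=1.551873  f(a)=+2.366e+00  f'(a)=-3.146e+00  a ← 14.888460 − (+2.366e+00/-3.146e+00) = 15.640589
iter 2: u=1.477246  f(a)=+1.911e-01  f'(a)=-2.656e+00  a ← 15.640589 − (+1.911e-01/-2.656e+00) = 15.712534
iter 3: u=1.470482  f(a)=+1.489e-03  f'(a)=-2.615e+00  a ← 15.712534 − (+1.489e-03/-2.615e+00) = 15.713103
iter 4: u=1.470429  f(a)=+9.193e-08  f'(a)=-2.615e+00  a ← 15.713103 − (+9.193e-08/-2.615e+00) = 15.713103
iter 5: u=1.470429  f(a)=+1.421e-14  f'(a)=-2.615e+00  a ← 15.713103 − (+1.421e-14/-2.615e+00) = 15.713103
converged: |Δa| < 1e-12 after 5 iterations
sag = a·(cosh(S/(2a)) − 1) = 15.713103·(cosh(1.470429) − 1) = 20.277191
T_max/T_min = cosh(S/(2a)) = 2.290464

a=15.713 sag=20.277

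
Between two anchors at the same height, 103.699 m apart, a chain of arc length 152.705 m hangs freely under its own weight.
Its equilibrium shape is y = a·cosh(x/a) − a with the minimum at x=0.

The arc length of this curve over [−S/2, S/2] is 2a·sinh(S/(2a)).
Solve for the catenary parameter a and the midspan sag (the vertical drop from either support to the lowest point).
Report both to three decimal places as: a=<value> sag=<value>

seed: a₀ = √(S³/(24(L−S))) = √(103.699³/(24·49.006)) = 30.791554
iter 1: u=1.683887  f(a)=+7.436e+00  f'(a)=-4.182e+00  a ← 30.791554 − (+7.436e+00/-4.182e+00) = 32.569600
iter 2: u=1.591960  f(a)=+6.927e-01  f'(a)=-3.436e+00  a ← 32.569600 − (+6.927e-01/-3.436e+00) = 32.771202
iter 3: u=1.582167  f(a)=+7.376e-03  f'(a)=-3.363e+00  a ← 32.771202 − (+7.376e-03/-3.363e+00) = 32.773395
iter 4: u=1.582061  f(a)=+8.558e-07  f'(a)=-3.362e+00  a ← 32.773395 − (+8.558e-07/-3.362e+00) = 32.773395
iter 5: u=1.582061  f(a)=+5.684e-14  f'(a)=-3.362e+00  a ← 32.773395 − (+5.684e-14/-3.362e+00) = 32.773395
converged: |Δa| < 1e-12 after 5 iterations
sag = a·(cosh(S/(2a)) − 1) = 32.773395·(cosh(1.582061) − 1) = 50.315712
T_max/T_min = cosh(S/(2a)) = 2.535261

a=32.773 sag=50.316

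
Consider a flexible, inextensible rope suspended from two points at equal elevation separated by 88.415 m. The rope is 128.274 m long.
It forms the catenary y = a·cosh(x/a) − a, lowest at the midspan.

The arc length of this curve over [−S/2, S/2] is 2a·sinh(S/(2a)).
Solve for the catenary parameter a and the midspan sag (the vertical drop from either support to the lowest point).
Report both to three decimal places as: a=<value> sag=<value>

a=28.536 sag=41.662

seed: a₀ = √(S³/(24(L−S))) = √(88.415³/(24·39.859)) = 26.879433
iter 1: u=1.644659  f(a)=+5.751e+00  f'(a)=-3.849e+00  a ← 26.879433 − (+5.751e+00/-3.849e+00) = 28.373478
iter 2: u=1.558057  f(a)=+5.143e-01  f'(a)=-3.189e+00  a ← 28.373478 − (+5.143e-01/-3.189e+00) = 28.534759
iter 3: u=1.549251  f(a)=+5.006e-03  f'(a)=-3.127e+00  a ← 28.534759 − (+5.006e-03/-3.127e+00) = 28.536360
iter 4: u=1.549164  f(a)=+4.844e-07  f'(a)=-3.127e+00  a ← 28.536360 − (+4.844e-07/-3.127e+00) = 28.536360
iter 5: u=1.549164  f(a)=+0.000e+00  f'(a)=-3.127e+00  a ← 28.536360 − (+0.000e+00/-3.127e+00) = 28.536360
converged: |Δa| < 1e-12 after 5 iterations
sag = a·(cosh(S/(2a)) − 1) = 28.536360·(cosh(1.549164) − 1) = 41.662491
T_max/T_min = cosh(S/(2a)) = 2.459979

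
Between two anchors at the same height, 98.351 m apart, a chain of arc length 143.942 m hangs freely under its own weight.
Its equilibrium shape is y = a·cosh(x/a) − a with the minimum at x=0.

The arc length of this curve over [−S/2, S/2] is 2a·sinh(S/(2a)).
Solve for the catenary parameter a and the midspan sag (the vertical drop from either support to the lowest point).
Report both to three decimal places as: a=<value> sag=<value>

seed: a₀ = √(S³/(24(L−S))) = √(98.351³/(24·45.591)) = 29.486484
iter 1: u=1.667730  f(a)=+6.777e+00  f'(a)=-4.042e+00  a ← 29.486484 − (+6.777e+00/-4.042e+00) = 31.162885
iter 2: u=1.578015  f(a)=+6.209e-01  f'(a)=-3.333e+00  a ← 31.162885 − (+6.209e-01/-3.333e+00) = 31.349181
iter 3: u=1.568637  f(a)=+6.373e-03  f'(a)=-3.265e+00  a ← 31.349181 − (+6.373e-03/-3.265e+00) = 31.351133
iter 4: u=1.568540  f(a)=+6.866e-07  f'(a)=-3.264e+00  a ← 31.351133 − (+6.866e-07/-3.264e+00) = 31.351133
iter 5: u=1.568540  f(a)=-2.842e-14  f'(a)=-3.264e+00  a ← 31.351133 − (-2.842e-14/-3.264e+00) = 31.351133
converged: |Δa| < 1e-12 after 5 iterations
sag = a·(cosh(S/(2a)) − 1) = 31.351133·(cosh(1.568540) − 1) = 47.151850
T_max/T_min = cosh(S/(2a)) = 2.503992

a=31.351 sag=47.152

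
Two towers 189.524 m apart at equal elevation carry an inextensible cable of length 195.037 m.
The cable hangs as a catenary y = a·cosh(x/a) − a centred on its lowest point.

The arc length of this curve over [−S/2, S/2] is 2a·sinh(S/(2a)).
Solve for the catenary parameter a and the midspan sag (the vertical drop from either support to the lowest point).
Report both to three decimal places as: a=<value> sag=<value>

a=227.811 sag=19.995

seed: a₀ = √(S³/(24(L−S))) = √(189.524³/(24·5.513)) = 226.828021
iter 1: u=0.417770  f(a)=+4.831e-02  f'(a)=-4.946e-02  a ← 226.828021 − (+4.831e-02/-4.946e-02) = 227.804709
iter 2: u=0.415979  f(a)=+3.138e-04  f'(a)=-4.882e-02  a ← 227.804709 − (+3.138e-04/-4.882e-02) = 227.811137
iter 3: u=0.415967  f(a)=+1.343e-08  f'(a)=-4.882e-02  a ← 227.811137 − (+1.343e-08/-4.882e-02) = 227.811137
iter 4: u=0.415967  f(a)=-2.842e-14  f'(a)=-4.882e-02  a ← 227.811137 − (-2.842e-14/-4.882e-02) = 227.811137
converged: |Δa| < 1e-12 after 4 iterations
sag = a·(cosh(S/(2a)) − 1) = 227.811137·(cosh(0.415967) − 1) = 19.994779
T_max/T_min = cosh(S/(2a)) = 1.087769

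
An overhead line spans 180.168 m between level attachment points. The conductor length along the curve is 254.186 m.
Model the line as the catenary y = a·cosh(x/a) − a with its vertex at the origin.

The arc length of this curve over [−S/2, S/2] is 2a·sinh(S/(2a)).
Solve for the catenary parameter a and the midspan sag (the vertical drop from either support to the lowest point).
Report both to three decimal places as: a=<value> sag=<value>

seed: a₀ = √(S³/(24(L−S))) = √(180.168³/(24·74.018)) = 57.377575
iter 1: u=1.570021  f(a)=+9.677e+00  f'(a)=-3.275e+00  a ← 57.377575 − (+9.677e+00/-3.275e+00) = 60.332651
iter 2: u=1.493122  f(a)=+7.978e-01  f'(a)=-2.755e+00  a ← 60.332651 − (+7.978e-01/-2.755e+00) = 60.622241
iter 3: u=1.485989  f(a)=+6.500e-03  f'(a)=-2.710e+00  a ← 60.622241 − (+6.500e-03/-2.710e+00) = 60.624640
iter 4: u=1.485930  f(a)=+4.392e-07  f'(a)=-2.710e+00  a ← 60.624640 − (+4.392e-07/-2.710e+00) = 60.624640
iter 5: u=1.485930  f(a)=+0.000e+00  f'(a)=-2.710e+00  a ← 60.624640 − (+0.000e+00/-2.710e+00) = 60.624640
converged: |Δa| < 1e-12 after 5 iterations
sag = a·(cosh(S/(2a)) − 1) = 60.624640·(cosh(1.485930) − 1) = 80.187212
T_max/T_min = cosh(S/(2a)) = 2.322684

a=60.625 sag=80.187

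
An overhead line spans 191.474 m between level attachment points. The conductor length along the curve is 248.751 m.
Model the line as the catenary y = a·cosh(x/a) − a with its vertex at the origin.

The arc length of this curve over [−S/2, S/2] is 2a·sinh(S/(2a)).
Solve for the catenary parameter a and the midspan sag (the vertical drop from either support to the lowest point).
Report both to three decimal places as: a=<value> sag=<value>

seed: a₀ = √(S³/(24(L−S))) = √(191.474³/(24·57.277)) = 71.460979
iter 1: u=1.339710  f(a)=+5.365e+00  f'(a)=-1.910e+00  a ← 71.460979 − (+5.365e+00/-1.910e+00) = 74.270327
iter 2: u=1.289034  f(a)=+3.326e-01  f'(a)=-1.680e+00  a ← 74.270327 − (+3.326e-01/-1.680e+00) = 74.468349
iter 3: u=1.285607  f(a)=+1.465e-03  f'(a)=-1.665e+00  a ← 74.468349 − (+1.465e-03/-1.665e+00) = 74.469229
iter 4: u=1.285591  f(a)=+2.871e-08  f'(a)=-1.665e+00  a ← 74.469229 − (+2.871e-08/-1.665e+00) = 74.469229
iter 5: u=1.285591  f(a)=+2.842e-14  f'(a)=-1.665e+00  a ← 74.469229 − (+2.842e-14/-1.665e+00) = 74.469229
converged: |Δa| < 1e-12 after 5 iterations
sag = a·(cosh(S/(2a)) − 1) = 74.469229·(cosh(1.285591) − 1) = 70.496046
T_max/T_min = cosh(S/(2a)) = 1.946647

a=74.469 sag=70.496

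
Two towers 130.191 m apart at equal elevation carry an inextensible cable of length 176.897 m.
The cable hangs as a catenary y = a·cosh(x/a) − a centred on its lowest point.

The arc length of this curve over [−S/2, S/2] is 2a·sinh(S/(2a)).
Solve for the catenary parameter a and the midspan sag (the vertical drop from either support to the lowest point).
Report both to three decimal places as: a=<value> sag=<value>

a=46.583 sag=53.382

seed: a₀ = √(S³/(24(L−S))) = √(130.191³/(24·46.706)) = 44.368984
iter 1: u=1.467140  f(a)=+5.292e+00  f'(a)=-2.595e+00  a ← 44.368984 − (+5.292e+00/-2.595e+00) = 46.408542
iter 2: u=1.402662  f(a)=+3.868e-01  f'(a)=-2.228e+00  a ← 46.408542 − (+3.868e-01/-2.228e+00) = 46.582134
iter 3: u=1.397435  f(a)=+2.426e-03  f'(a)=-2.200e+00  a ← 46.582134 − (+2.426e-03/-2.200e+00) = 46.583237
iter 4: u=1.397402  f(a)=+9.679e-08  f'(a)=-2.200e+00  a ← 46.583237 − (+9.679e-08/-2.200e+00) = 46.583237
iter 5: u=1.397402  f(a)=-2.842e-14  f'(a)=-2.200e+00  a ← 46.583237 − (-2.842e-14/-2.200e+00) = 46.583237
converged: |Δa| < 1e-12 after 5 iterations
sag = a·(cosh(S/(2a)) − 1) = 46.583237·(cosh(1.397402) − 1) = 53.382433
T_max/T_min = cosh(S/(2a)) = 2.145958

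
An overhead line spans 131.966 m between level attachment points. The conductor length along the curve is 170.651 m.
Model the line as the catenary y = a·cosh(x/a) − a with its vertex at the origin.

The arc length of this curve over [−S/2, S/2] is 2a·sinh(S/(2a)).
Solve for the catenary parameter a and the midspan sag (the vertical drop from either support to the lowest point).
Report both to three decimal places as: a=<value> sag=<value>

a=51.808 sag=48.015

seed: a₀ = √(S³/(24(L−S))) = √(131.966³/(24·38.685)) = 49.752643
iter 1: u=1.326221  f(a)=+3.548e+00  f'(a)=-1.846e+00  a ← 49.752643 − (+3.548e+00/-1.846e+00) = 51.674304
iter 2: u=1.276902  f(a)=+2.159e-01  f'(a)=-1.628e+00  a ← 51.674304 − (+2.159e-01/-1.628e+00) = 51.806945
iter 3: u=1.273632  f(a)=+9.143e-04  f'(a)=-1.614e+00  a ← 51.806945 − (+9.143e-04/-1.614e+00) = 51.807512
iter 4: u=1.273618  f(a)=+1.655e-08  f'(a)=-1.614e+00  a ← 51.807512 − (+1.655e-08/-1.614e+00) = 51.807512
iter 5: u=1.273618  f(a)=-2.842e-14  f'(a)=-1.614e+00  a ← 51.807512 − (-2.842e-14/-1.614e+00) = 51.807512
converged: |Δa| < 1e-12 after 5 iterations
sag = a·(cosh(S/(2a)) − 1) = 51.807512·(cosh(1.273618) − 1) = 48.014626
T_max/T_min = cosh(S/(2a)) = 1.926789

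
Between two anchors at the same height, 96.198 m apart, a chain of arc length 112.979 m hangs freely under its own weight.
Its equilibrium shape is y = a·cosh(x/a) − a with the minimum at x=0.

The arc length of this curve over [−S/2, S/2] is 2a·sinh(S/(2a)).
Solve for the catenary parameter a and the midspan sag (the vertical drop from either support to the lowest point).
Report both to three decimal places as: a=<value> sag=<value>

a=48.199 sag=26.059

seed: a₀ = √(S³/(24(L−S))) = √(96.198³/(24·16.781)) = 47.014793
iter 1: u=1.023061  f(a)=+9.004e-01  f'(a)=-7.914e-01  a ← 47.014793 − (+9.004e-01/-7.914e-01) = 48.152489
iter 2: u=0.998889  f(a)=+3.372e-02  f'(a)=-7.332e-01  a ← 48.152489 − (+3.372e-02/-7.332e-01) = 48.198481
iter 3: u=0.997936  f(a)=+5.136e-05  f'(a)=-7.309e-01  a ← 48.198481 − (+5.136e-05/-7.309e-01) = 48.198551
iter 4: u=0.997935  f(a)=+1.196e-10  f'(a)=-7.309e-01  a ← 48.198551 − (+1.196e-10/-7.309e-01) = 48.198551
iter 5: u=0.997935  f(a)=+0.000e+00  f'(a)=-7.309e-01  a ← 48.198551 − (+0.000e+00/-7.309e-01) = 48.198551
converged: |Δa| < 1e-12 after 5 iterations
sag = a·(cosh(S/(2a)) − 1) = 48.198551·(cosh(0.997935) − 1) = 26.058866
T_max/T_min = cosh(S/(2a)) = 1.540657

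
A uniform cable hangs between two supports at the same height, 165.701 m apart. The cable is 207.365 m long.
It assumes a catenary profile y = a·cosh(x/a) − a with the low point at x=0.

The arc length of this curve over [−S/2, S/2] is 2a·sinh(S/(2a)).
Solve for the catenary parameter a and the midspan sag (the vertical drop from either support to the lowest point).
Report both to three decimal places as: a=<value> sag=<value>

seed: a₀ = √(S³/(24(L−S))) = √(165.701³/(24·41.664)) = 67.453050
iter 1: u=1.228269  f(a)=+3.258e+00  f'(a)=-1.432e+00  a ← 67.453050 − (+3.258e+00/-1.432e+00) = 69.728186
iter 2: u=1.188192  f(a)=+1.721e-01  f'(a)=-1.284e+00  a ← 69.728186 − (+1.721e-01/-1.284e+00) = 69.862180
iter 3: u=1.185913  f(a)=+5.395e-04  f'(a)=-1.276e+00  a ← 69.862180 − (+5.395e-04/-1.276e+00) = 69.862603
iter 4: u=1.185906  f(a)=+5.337e-09  f'(a)=-1.276e+00  a ← 69.862603 − (+5.337e-09/-1.276e+00) = 69.862603
iter 5: u=1.185906  f(a)=+2.842e-14  f'(a)=-1.276e+00  a ← 69.862603 − (+2.842e-14/-1.276e+00) = 69.862603
converged: |Δa| < 1e-12 after 5 iterations
sag = a·(cosh(S/(2a)) − 1) = 69.862603·(cosh(1.185906) − 1) = 55.160771
T_max/T_min = cosh(S/(2a)) = 1.789561

a=69.863 sag=55.161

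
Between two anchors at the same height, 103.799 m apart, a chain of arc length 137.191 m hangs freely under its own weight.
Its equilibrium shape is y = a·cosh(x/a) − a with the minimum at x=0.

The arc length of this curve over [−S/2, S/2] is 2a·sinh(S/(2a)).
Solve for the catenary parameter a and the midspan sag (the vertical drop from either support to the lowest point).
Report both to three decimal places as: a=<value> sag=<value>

seed: a₀ = √(S³/(24(L−S))) = √(103.799³/(24·33.392)) = 37.356219
iter 1: u=1.389314  f(a)=+3.375e+00  f'(a)=-2.157e+00  a ← 37.356219 − (+3.375e+00/-2.157e+00) = 38.920441
iter 2: u=1.333477  f(a)=+2.235e-01  f'(a)=-1.880e+00  a ← 38.920441 − (+2.235e-01/-1.880e+00) = 39.039330
iter 3: u=1.329416  f(a)=+1.135e-03  f'(a)=-1.861e+00  a ← 39.039330 − (+1.135e-03/-1.861e+00) = 39.039940
iter 4: u=1.329395  f(a)=+2.957e-08  f'(a)=-1.861e+00  a ← 39.039940 − (+2.957e-08/-1.861e+00) = 39.039940
iter 5: u=1.329395  f(a)=+2.842e-14  f'(a)=-1.861e+00  a ← 39.039940 − (+2.842e-14/-1.861e+00) = 39.039940
converged: |Δa| < 1e-12 after 5 iterations
sag = a·(cosh(S/(2a)) − 1) = 39.039940·(cosh(1.329395) − 1) = 39.886985
T_max/T_min = cosh(S/(2a)) = 2.021697

a=39.040 sag=39.887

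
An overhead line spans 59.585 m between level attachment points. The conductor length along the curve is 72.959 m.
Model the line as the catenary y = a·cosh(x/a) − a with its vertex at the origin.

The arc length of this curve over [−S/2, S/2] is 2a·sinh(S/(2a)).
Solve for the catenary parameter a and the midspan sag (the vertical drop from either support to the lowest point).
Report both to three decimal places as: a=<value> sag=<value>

seed: a₀ = √(S³/(24(L−S))) = √(59.585³/(24·13.374)) = 25.672557
iter 1: u=1.160480  f(a)=+9.300e-01  f'(a)=-1.189e+00  a ← 25.672557 − (+9.300e-01/-1.189e+00) = 26.454622
iter 2: u=1.126174  f(a)=+4.419e-02  f'(a)=-1.079e+00  a ← 26.454622 − (+4.419e-02/-1.079e+00) = 26.495590
iter 3: u=1.124432  f(a)=+1.108e-04  f'(a)=-1.073e+00  a ← 26.495590 − (+1.108e-04/-1.073e+00) = 26.495693
iter 4: u=1.124428  f(a)=+7.000e-10  f'(a)=-1.073e+00  a ← 26.495693 − (+7.000e-10/-1.073e+00) = 26.495693
iter 5: u=1.124428  f(a)=+0.000e+00  f'(a)=-1.073e+00  a ← 26.495693 − (+0.000e+00/-1.073e+00) = 26.495693
converged: |Δa| < 1e-12 after 5 iterations
sag = a·(cosh(S/(2a)) − 1) = 26.495693·(cosh(1.124428) − 1) = 18.590620
T_max/T_min = cosh(S/(2a)) = 1.701647

a=26.496 sag=18.591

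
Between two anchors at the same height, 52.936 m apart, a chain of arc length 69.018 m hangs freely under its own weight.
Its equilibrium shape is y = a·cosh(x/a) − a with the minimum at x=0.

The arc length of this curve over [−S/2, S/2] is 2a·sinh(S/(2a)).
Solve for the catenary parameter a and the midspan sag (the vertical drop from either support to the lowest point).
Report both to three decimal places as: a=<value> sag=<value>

seed: a₀ = √(S³/(24(L−S))) = √(52.936³/(24·16.082)) = 19.604286
iter 1: u=1.350113  f(a)=+1.531e+00  f'(a)=-1.960e+00  a ← 19.604286 − (+1.531e+00/-1.960e+00) = 20.385447
iter 2: u=1.298377  f(a)=+9.626e-02  f'(a)=-1.720e+00  a ← 20.385447 − (+9.626e-02/-1.720e+00) = 20.441398
iter 3: u=1.294823  f(a)=+4.371e-04  f'(a)=-1.705e+00  a ← 20.441398 − (+4.371e-04/-1.705e+00) = 20.441654
iter 4: u=1.294807  f(a)=+9.099e-09  f'(a)=-1.705e+00  a ← 20.441654 − (+9.099e-09/-1.705e+00) = 20.441654
iter 5: u=1.294807  f(a)=+0.000e+00  f'(a)=-1.705e+00  a ← 20.441654 − (+0.000e+00/-1.705e+00) = 20.441654
converged: |Δa| < 1e-12 after 5 iterations
sag = a·(cosh(S/(2a)) − 1) = 20.441654·(cosh(1.294807) − 1) = 19.667351
T_max/T_min = cosh(S/(2a)) = 1.962121

a=20.442 sag=19.667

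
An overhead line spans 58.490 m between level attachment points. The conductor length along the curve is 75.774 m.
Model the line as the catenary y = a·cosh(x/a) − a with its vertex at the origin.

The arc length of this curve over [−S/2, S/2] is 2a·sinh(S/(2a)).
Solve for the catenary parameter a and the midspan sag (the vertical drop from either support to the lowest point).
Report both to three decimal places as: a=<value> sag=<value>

seed: a₀ = √(S³/(24(L−S))) = √(58.490³/(24·17.284)) = 21.963153
iter 1: u=1.331548  f(a)=+1.599e+00  f'(a)=-1.871e+00  a ← 21.963153 − (+1.599e+00/-1.871e+00) = 22.817429
iter 2: u=1.281696  f(a)=+9.800e-02  f'(a)=-1.648e+00  a ← 22.817429 − (+9.800e-02/-1.648e+00) = 22.876887
iter 3: u=1.278364  f(a)=+4.215e-04  f'(a)=-1.634e+00  a ← 22.876887 − (+4.215e-04/-1.634e+00) = 22.877145
iter 4: u=1.278350  f(a)=+7.872e-09  f'(a)=-1.634e+00  a ← 22.877145 − (+7.872e-09/-1.634e+00) = 22.877145
iter 5: u=1.278350  f(a)=+1.421e-14  f'(a)=-1.634e+00  a ← 22.877145 − (+1.421e-14/-1.634e+00) = 22.877145
converged: |Δa| < 1e-12 after 5 iterations
sag = a·(cosh(S/(2a)) − 1) = 22.877145·(cosh(1.278350) − 1) = 21.381058
T_max/T_min = cosh(S/(2a)) = 1.934603

a=22.877 sag=21.381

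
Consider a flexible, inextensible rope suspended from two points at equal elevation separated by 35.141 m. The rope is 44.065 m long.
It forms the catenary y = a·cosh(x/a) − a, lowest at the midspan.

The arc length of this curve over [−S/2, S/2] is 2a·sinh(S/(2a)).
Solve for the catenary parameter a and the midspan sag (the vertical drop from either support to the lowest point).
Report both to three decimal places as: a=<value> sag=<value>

seed: a₀ = √(S³/(24(L−S))) = √(35.141³/(24·8.924)) = 14.234289
iter 1: u=1.234378  f(a)=+7.051e-01  f'(a)=-1.456e+00  a ← 14.234289 − (+7.051e-01/-1.456e+00) = 14.718663
iter 2: u=1.193757  f(a)=+3.759e-02  f'(a)=-1.304e+00  a ← 14.718663 − (+3.759e-02/-1.304e+00) = 14.747484
iter 3: u=1.191424  f(a)=+1.201e-04  f'(a)=-1.296e+00  a ← 14.747484 − (+1.201e-04/-1.296e+00) = 14.747576
iter 4: u=1.191416  f(a)=+1.236e-09  f'(a)=-1.296e+00  a ← 14.747576 − (+1.236e-09/-1.296e+00) = 14.747576
iter 5: u=1.191416  f(a)=+7.105e-15  f'(a)=-1.296e+00  a ← 14.747576 − (+7.105e-15/-1.296e+00) = 14.747576
converged: |Δa| < 1e-12 after 5 iterations
sag = a·(cosh(S/(2a)) − 1) = 14.747576·(cosh(1.191416) − 1) = 11.765101
T_max/T_min = cosh(S/(2a)) = 1.797765

a=14.748 sag=11.765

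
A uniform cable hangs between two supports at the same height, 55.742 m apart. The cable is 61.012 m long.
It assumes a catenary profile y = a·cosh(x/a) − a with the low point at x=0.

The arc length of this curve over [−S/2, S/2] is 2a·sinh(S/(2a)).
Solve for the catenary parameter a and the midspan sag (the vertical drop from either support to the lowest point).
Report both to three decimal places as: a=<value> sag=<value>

seed: a₀ = √(S³/(24(L−S))) = √(55.742³/(24·5.270)) = 37.005212
iter 1: u=0.753164  f(a)=+1.515e-01  f'(a)=-3.013e-01  a ← 37.005212 − (+1.515e-01/-3.013e-01) = 37.508035
iter 2: u=0.743067  f(a)=+3.143e-03  f'(a)=-2.889e-01  a ← 37.508035 − (+3.143e-03/-2.889e-01) = 37.518914
iter 3: u=0.742852  f(a)=+1.417e-06  f'(a)=-2.887e-01  a ← 37.518914 − (+1.417e-06/-2.887e-01) = 37.518919
iter 4: u=0.742852  f(a)=+2.771e-13  f'(a)=-2.887e-01  a ← 37.518919 − (+2.771e-13/-2.887e-01) = 37.518919
converged: |Δa| < 1e-12 after 4 iterations
sag = a·(cosh(S/(2a)) − 1) = 37.518919·(cosh(0.742852) − 1) = 10.836901
T_max/T_min = cosh(S/(2a)) = 1.288838

a=37.519 sag=10.837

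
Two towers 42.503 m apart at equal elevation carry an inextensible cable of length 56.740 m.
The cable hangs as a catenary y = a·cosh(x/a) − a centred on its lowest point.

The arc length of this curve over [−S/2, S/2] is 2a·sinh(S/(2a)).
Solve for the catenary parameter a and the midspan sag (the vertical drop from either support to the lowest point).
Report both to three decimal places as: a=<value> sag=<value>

seed: a₀ = √(S³/(24(L−S))) = √(42.503³/(24·14.237)) = 14.990445
iter 1: u=1.417670  f(a)=+1.501e+00  f'(a)=-2.310e+00  a ← 14.990445 − (+1.501e+00/-2.310e+00) = 15.640351
iter 2: u=1.358761  f(a)=+1.031e-01  f'(a)=-2.002e+00  a ← 15.640351 − (+1.031e-01/-2.002e+00) = 15.691863
iter 3: u=1.354301  f(a)=+5.664e-04  f'(a)=-1.980e+00  a ← 15.691863 − (+5.664e-04/-1.980e+00) = 15.692149
iter 4: u=1.354276  f(a)=+1.728e-08  f'(a)=-1.980e+00  a ← 15.692149 − (+1.728e-08/-1.980e+00) = 15.692149
iter 5: u=1.354276  f(a)=+7.105e-15  f'(a)=-1.980e+00  a ← 15.692149 − (+7.105e-15/-1.980e+00) = 15.692149
converged: |Δa| < 1e-12 after 5 iterations
sag = a·(cosh(S/(2a)) − 1) = 15.692149·(cosh(1.354276) − 1) = 16.728530
T_max/T_min = cosh(S/(2a)) = 2.066045

a=15.692 sag=16.729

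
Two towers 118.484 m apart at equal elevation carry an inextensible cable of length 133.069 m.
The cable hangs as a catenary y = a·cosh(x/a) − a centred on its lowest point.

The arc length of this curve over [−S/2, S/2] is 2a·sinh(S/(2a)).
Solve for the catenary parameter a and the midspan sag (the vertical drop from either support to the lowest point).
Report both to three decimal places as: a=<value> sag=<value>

a=70.172 sag=26.528

seed: a₀ = √(S³/(24(L−S))) = √(118.484³/(24·14.585)) = 68.933563
iter 1: u=0.859407  f(a)=+5.482e-01  f'(a)=-4.553e-01  a ← 68.933563 − (+5.482e-01/-4.553e-01) = 70.137689
iter 2: u=0.844653  f(a)=+1.469e-02  f'(a)=-4.311e-01  a ← 70.137689 − (+1.469e-02/-4.311e-01) = 70.171769
iter 3: u=0.844243  f(a)=+1.120e-05  f'(a)=-4.305e-01  a ← 70.171769 − (+1.120e-05/-4.305e-01) = 70.171795
iter 4: u=0.844242  f(a)=+6.509e-12  f'(a)=-4.305e-01  a ← 70.171795 − (+6.509e-12/-4.305e-01) = 70.171795
converged: |Δa| < 1e-12 after 4 iterations
sag = a·(cosh(S/(2a)) − 1) = 70.171795·(cosh(0.844242) − 1) = 26.528363
T_max/T_min = cosh(S/(2a)) = 1.378049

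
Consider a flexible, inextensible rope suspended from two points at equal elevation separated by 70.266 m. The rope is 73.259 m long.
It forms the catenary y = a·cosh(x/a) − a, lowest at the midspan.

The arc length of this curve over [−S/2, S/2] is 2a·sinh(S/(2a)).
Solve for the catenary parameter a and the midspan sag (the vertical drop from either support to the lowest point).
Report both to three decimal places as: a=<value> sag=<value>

a=69.936 sag=9.012

seed: a₀ = √(S³/(24(L−S))) = √(70.266³/(24·2.993)) = 69.495849
iter 1: u=0.505541  f(a)=+3.848e-02  f'(a)=-8.836e-02  a ← 69.495849 − (+3.848e-02/-8.836e-02) = 69.931358
iter 2: u=0.502393  f(a)=+3.647e-04  f'(a)=-8.669e-02  a ← 69.931358 − (+3.647e-04/-8.669e-02) = 69.935565
iter 3: u=0.502362  f(a)=+3.346e-08  f'(a)=-8.667e-02  a ← 69.935565 − (+3.346e-08/-8.667e-02) = 69.935565
iter 4: u=0.502362  f(a)=+0.000e+00  f'(a)=-8.667e-02  a ← 69.935565 − (+0.000e+00/-8.667e-02) = 69.935565
converged: |Δa| < 1e-12 after 4 iterations
sag = a·(cosh(S/(2a)) − 1) = 69.935565·(cosh(0.502362) − 1) = 9.011908
T_max/T_min = cosh(S/(2a)) = 1.128860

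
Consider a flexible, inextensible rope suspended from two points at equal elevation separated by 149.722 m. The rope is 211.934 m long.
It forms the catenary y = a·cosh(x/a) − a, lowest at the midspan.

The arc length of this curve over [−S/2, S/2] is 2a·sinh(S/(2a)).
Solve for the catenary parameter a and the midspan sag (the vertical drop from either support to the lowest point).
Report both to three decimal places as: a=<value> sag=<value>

seed: a₀ = √(S³/(24(L−S))) = √(149.722³/(24·62.212)) = 47.411722
iter 1: u=1.578956  f(a)=+8.232e+00  f'(a)=-3.340e+00  a ← 47.411722 − (+8.232e+00/-3.340e+00) = 49.876574
iter 2: u=1.500925  f(a)=+6.855e-01  f'(a)=-2.805e+00  a ← 49.876574 − (+6.855e-01/-2.805e+00) = 50.120994
iter 3: u=1.493606  f(a)=+5.708e-03  f'(a)=-2.758e+00  a ← 50.120994 − (+5.708e-03/-2.758e+00) = 50.123063
iter 4: u=1.493544  f(a)=+4.030e-07  f'(a)=-2.758e+00  a ← 50.123063 − (+4.030e-07/-2.758e+00) = 50.123063
iter 5: u=1.493544  f(a)=-2.842e-14  f'(a)=-2.758e+00  a ← 50.123063 − (-2.842e-14/-2.758e+00) = 50.123063
converged: |Δa| < 1e-12 after 5 iterations
sag = a·(cosh(S/(2a)) − 1) = 50.123063·(cosh(1.493544) − 1) = 67.100341
T_max/T_min = cosh(S/(2a)) = 2.338712

a=50.123 sag=67.100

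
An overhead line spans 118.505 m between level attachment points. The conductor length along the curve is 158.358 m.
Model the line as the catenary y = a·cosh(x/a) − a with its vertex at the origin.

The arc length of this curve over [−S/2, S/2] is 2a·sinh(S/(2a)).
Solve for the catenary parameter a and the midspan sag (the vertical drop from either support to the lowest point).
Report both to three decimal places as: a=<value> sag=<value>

seed: a₀ = √(S³/(24(L−S))) = √(118.505³/(24·39.853)) = 41.712756
iter 1: u=1.420489  f(a)=+4.219e+00  f'(a)=-2.325e+00  a ← 41.712756 − (+4.219e+00/-2.325e+00) = 43.527373
iter 2: u=1.361270  f(a)=+2.910e-01  f'(a)=-2.015e+00  a ← 43.527373 − (+2.910e-01/-2.015e+00) = 43.671794
iter 3: u=1.356768  f(a)=+1.610e-03  f'(a)=-1.992e+00  a ← 43.671794 − (+1.610e-03/-1.992e+00) = 43.672602
iter 4: u=1.356743  f(a)=+4.991e-08  f'(a)=-1.992e+00  a ← 43.672602 − (+4.991e-08/-1.992e+00) = 43.672602
iter 5: u=1.356743  f(a)=+0.000e+00  f'(a)=-1.992e+00  a ← 43.672602 − (+0.000e+00/-1.992e+00) = 43.672602
converged: |Δa| < 1e-12 after 5 iterations
sag = a·(cosh(S/(2a)) − 1) = 43.672602·(cosh(1.356743) − 1) = 46.752008
T_max/T_min = cosh(S/(2a)) = 2.070511

a=43.673 sag=46.752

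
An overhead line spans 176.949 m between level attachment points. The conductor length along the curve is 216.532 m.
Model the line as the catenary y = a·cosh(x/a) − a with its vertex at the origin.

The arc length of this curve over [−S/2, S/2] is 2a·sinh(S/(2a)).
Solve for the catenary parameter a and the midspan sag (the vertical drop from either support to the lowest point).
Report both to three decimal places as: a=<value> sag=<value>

seed: a₀ = √(S³/(24(L−S))) = √(176.949³/(24·39.583)) = 76.368137
iter 1: u=1.158526  f(a)=+2.743e+00  f'(a)=-1.183e+00  a ← 76.368137 − (+2.743e+00/-1.183e+00) = 78.687476
iter 2: u=1.124378  f(a)=+1.299e-01  f'(a)=-1.073e+00  a ← 78.687476 − (+1.299e-01/-1.073e+00) = 78.808553
iter 3: u=1.122651  f(a)=+3.235e-04  f'(a)=-1.068e+00  a ← 78.808553 − (+3.235e-04/-1.068e+00) = 78.808856
iter 4: u=1.122647  f(a)=+2.017e-09  f'(a)=-1.068e+00  a ← 78.808856 − (+2.017e-09/-1.068e+00) = 78.808856
iter 5: u=1.122647  f(a)=-5.684e-14  f'(a)=-1.068e+00  a ← 78.808856 − (-5.684e-14/-1.068e+00) = 78.808856
converged: |Δa| < 1e-12 after 5 iterations
sag = a·(cosh(S/(2a)) − 1) = 78.808856·(cosh(1.122647) − 1) = 55.102915
T_max/T_min = cosh(S/(2a)) = 1.699197

a=78.809 sag=55.103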